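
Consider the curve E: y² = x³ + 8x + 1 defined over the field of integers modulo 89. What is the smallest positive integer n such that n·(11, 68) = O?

12

2P: tangent at (11, 68): λ = (3·11² + 8)/(2·68) ≡ 15/47. 47⁻¹ ≡ 36 (mod 89) since 47·36 = 1692 ≡ 1, so λ ≡ 15·36 ≡ 6.
  x = λ² - 11 - 11 = 36 - 22 ≡ 14; y = λ·(11 - 14) - 68 ≡ 3. → (14, 3)
3P: (14, 3) + (11, 68). λ = (68 - 3)/(11 - 14) ≡ 65/86 mod 89. 86⁻¹ ≡ 59 (mod 89) since 86·59 = 5074 ≡ 1, so λ ≡ 8.
  x = λ² - 14 - 11 = 64 - 25 ≡ 39; y = λ·(14 - 39) - 3 ≡ 64. → (39, 64)
4P: (39, 64) + (11, 68). λ = (68 - 64)/(11 - 39) ≡ 4/61 mod 89. 61⁻¹ ≡ 54 (mod 89) since 61·54 = 3294 ≡ 1, so λ ≡ 38.
  x = λ² - 39 - 11 = 1444 - 50 ≡ 59; y = λ·(39 - 59) - 64 ≡ 66. → (59, 66)
5P: (59, 66) + (11, 68). λ = (68 - 66)/(11 - 59) ≡ 2/41 mod 89. 41⁻¹ ≡ 76 (mod 89), so λ ≡ 63.
  x = λ² - 59 - 11 = 3969 - 70 ≡ 72; y = λ·(59 - 72) - 66 ≡ 5. → (72, 5)
6P: (72, 5) + (11, 68). λ = (68 - 5)/(11 - 72) ≡ 63/28 mod 89. 28⁻¹ ≡ 35 (mod 89) since 28·35 = 980 ≡ 1, so λ ≡ 69.
  x = λ² - 72 - 11 = 4761 - 83 ≡ 50; y = λ·(72 - 50) - 5 ≡ 0. → (50, 0)
7P: (50, 0) + (11, 68). λ = (68 - 0)/(11 - 50) ≡ 68/50 mod 89. 50⁻¹ ≡ 73 (mod 89) since 50·73 = 3650 ≡ 1, so λ ≡ 69.
  x = λ² - 50 - 11 = 4761 - 61 ≡ 72; y = λ·(50 - 72) - 0 ≡ 84. → (72, 84)
8P: (72, 84) + (11, 68). λ = (68 - 84)/(11 - 72) ≡ 73/28 mod 89. 28⁻¹ ≡ 35 (mod 89), so λ ≡ 63.
  x = λ² - 72 - 11 = 3969 - 83 ≡ 59; y = λ·(72 - 59) - 84 ≡ 23. → (59, 23)
9P: (59, 23) + (11, 68). λ = (68 - 23)/(11 - 59) ≡ 45/41 mod 89. 41⁻¹ ≡ 76 (mod 89), so λ ≡ 38.
  x = λ² - 59 - 11 = 1444 - 70 ≡ 39; y = λ·(59 - 39) - 23 ≡ 25. → (39, 25)
10P: (39, 25) + (11, 68). λ = (68 - 25)/(11 - 39) ≡ 43/61 mod 89. 61⁻¹ ≡ 54 (mod 89), so λ ≡ 8.
  x = λ² - 39 - 11 = 64 - 50 ≡ 14; y = λ·(39 - 14) - 25 ≡ 86. → (14, 86)
11P: (14, 86) + (11, 68). λ = (68 - 86)/(11 - 14) ≡ 71/86 mod 89. 86⁻¹ ≡ 59 (mod 89), so λ ≡ 6.
  x = λ² - 14 - 11 = 36 - 25 ≡ 11; y = λ·(14 - 11) - 86 ≡ 21. → (11, 21)
12P: (11, 21) + (11, 68): same x and y₁ ≡ -y₂, so the sum is O.
12P = O, so the order is 12.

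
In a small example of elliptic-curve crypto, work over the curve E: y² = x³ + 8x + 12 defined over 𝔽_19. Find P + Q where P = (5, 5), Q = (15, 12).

(5, 5) + (15, 12). λ = (12 - 5)/(15 - 5) ≡ 7/10 mod 19. 10⁻¹ ≡ 2 (mod 19), so λ ≡ 14.
  x = λ² - 5 - 15 = 196 - 20 ≡ 5; y = λ·(5 - 5) - 5 ≡ 14. → (5, 14)

(5, 14)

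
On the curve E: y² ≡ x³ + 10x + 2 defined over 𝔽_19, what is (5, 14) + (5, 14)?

(10, 0)

tangent at (5, 14): λ = (3·5² + 10)/(2·14) ≡ 9/9. 9⁻¹ ≡ 17 (mod 19) since 9·17 = 153 ≡ 1, so λ ≡ 9·17 ≡ 1.
  x = λ² - 5 - 5 = 1 - 10 ≡ 10; y = λ·(5 - 10) - 14 ≡ 0. → (10, 0)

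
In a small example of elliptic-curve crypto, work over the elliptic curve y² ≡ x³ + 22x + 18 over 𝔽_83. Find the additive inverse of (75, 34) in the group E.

-(75, 34) = (75, -34 mod 83) = (75, 49).

(75, 49)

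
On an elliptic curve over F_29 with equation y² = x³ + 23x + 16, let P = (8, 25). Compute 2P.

tangent at (8, 25): λ = (3·8² + 23)/(2·25) ≡ 12/21. 21⁻¹ ≡ 18 (mod 29), so λ ≡ 12·18 ≡ 13.
  x = λ² - 8 - 8 = 169 - 16 ≡ 8; y = λ·(8 - 8) - 25 ≡ 4. → (8, 4)

(8, 4)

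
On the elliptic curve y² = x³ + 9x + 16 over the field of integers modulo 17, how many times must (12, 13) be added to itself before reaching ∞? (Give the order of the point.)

2P: tangent at (12, 13): λ = (3·12² + 9)/(2·13) ≡ 16/9. 9⁻¹ ≡ 2 (mod 17), so λ ≡ 16·2 ≡ 15.
  x = λ² - 12 - 12 = 225 - 24 ≡ 14; y = λ·(12 - 14) - 13 ≡ 8. → (14, 8)
3P: (14, 8) + (12, 13). λ = (13 - 8)/(12 - 14) ≡ 5/15 mod 17. 15⁻¹ ≡ 8 (mod 17), so λ ≡ 6.
  x = λ² - 14 - 12 = 36 - 26 ≡ 10; y = λ·(14 - 10) - 8 ≡ 16. → (10, 16)
4P: (10, 16) + (12, 13). λ = (13 - 16)/(12 - 10) ≡ 14/2 mod 17. 2⁻¹ ≡ 9 (mod 17), so λ ≡ 7.
  x = λ² - 10 - 12 = 49 - 22 ≡ 10; y = λ·(10 - 10) - 16 ≡ 1. → (10, 1)
5P: (10, 1) + (12, 13). λ = (13 - 1)/(12 - 10) ≡ 12/2 mod 17. 2⁻¹ ≡ 9 (mod 17), so λ ≡ 6.
  x = λ² - 10 - 12 = 36 - 22 ≡ 14; y = λ·(10 - 14) - 1 ≡ 9. → (14, 9)
6P: (14, 9) + (12, 13). λ = (13 - 9)/(12 - 14) ≡ 4/15 mod 17. 15⁻¹ ≡ 8 (mod 17), so λ ≡ 15.
  x = λ² - 14 - 12 = 225 - 26 ≡ 12; y = λ·(14 - 12) - 9 ≡ 4. → (12, 4)
7P: (12, 4) + (12, 13): same x and y₁ ≡ -y₂, so the sum is ∞.
7P = ∞, so the order is 7.

7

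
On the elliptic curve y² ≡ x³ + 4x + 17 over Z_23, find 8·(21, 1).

(11, 9)

Write Q = (21, 1).
Repeated addition: build up to 8Q.
2Q: tangent at (21, 1): λ = (3·21² + 4)/(2·1) ≡ 16/2. 2⁻¹ ≡ 12 (mod 23), so λ ≡ 16·12 ≡ 8.
  x = λ² - 21 - 21 = 64 - 42 ≡ 22; y = λ·(21 - 22) - 1 ≡ 14. → (22, 14)
3Q: (22, 14) + (21, 1). λ = (1 - 14)/(21 - 22) ≡ 10/22 mod 23. 22⁻¹ ≡ 22 (mod 23), so λ ≡ 13.
  x = λ² - 22 - 21 = 169 - 43 ≡ 11; y = λ·(22 - 11) - 14 ≡ 14. → (11, 14)
4Q: (11, 14) + (21, 1). λ = (1 - 14)/(21 - 11) ≡ 10/10 mod 23. 10⁻¹ ≡ 7 (mod 23), so λ ≡ 1.
  x = λ² - 11 - 21 = 1 - 32 ≡ 15; y = λ·(11 - 15) - 14 ≡ 5. → (15, 5)
5Q: (15, 5) + (21, 1). λ = (1 - 5)/(21 - 15) ≡ 19/6 mod 23. 6⁻¹ ≡ 4 (mod 23), so λ ≡ 7.
  x = λ² - 15 - 21 = 49 - 36 ≡ 13; y = λ·(15 - 13) - 5 ≡ 9. → (13, 9)
6Q: (13, 9) + (21, 1). λ = (1 - 9)/(21 - 13) ≡ 15/8 mod 23. 8⁻¹ ≡ 3 (mod 23) since 8·3 = 24 ≡ 1, so λ ≡ 22.
  x = λ² - 13 - 21 = 484 - 34 ≡ 13; y = λ·(13 - 13) - 9 ≡ 14. → (13, 14)
7Q: (13, 14) + (21, 1). λ = (1 - 14)/(21 - 13) ≡ 10/8 mod 23. 8⁻¹ ≡ 3 (mod 23), so λ ≡ 7.
  x = λ² - 13 - 21 = 49 - 34 ≡ 15; y = λ·(13 - 15) - 14 ≡ 18. → (15, 18)
8Q: (15, 18) + (21, 1). λ = (1 - 18)/(21 - 15) ≡ 6/6 mod 23. 6⁻¹ ≡ 4 (mod 23) since 6·4 = 24 ≡ 1, so λ ≡ 1.
  x = λ² - 15 - 21 = 1 - 36 ≡ 11; y = λ·(15 - 11) - 18 ≡ 9. → (11, 9)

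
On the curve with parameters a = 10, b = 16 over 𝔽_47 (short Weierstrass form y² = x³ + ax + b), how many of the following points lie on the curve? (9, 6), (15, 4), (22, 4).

(9, 6): 6² ≡ 36, rhs ≡ 36 → on.
(15, 4): 4² ≡ 16, rhs ≡ 16 → on.
(22, 4): 4² ≡ 16, rhs ≡ 27 → off.

2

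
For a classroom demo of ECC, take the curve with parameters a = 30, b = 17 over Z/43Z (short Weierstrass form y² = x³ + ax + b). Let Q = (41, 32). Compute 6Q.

Repeated addition: build up to 6Q.
2Q: tangent at (41, 32): λ = (3·41² + 30)/(2·32) ≡ 42/21. 21⁻¹ ≡ 41 (mod 43), so λ ≡ 42·41 ≡ 2.
  x = λ² - 41 - 41 = 4 - 82 ≡ 8; y = λ·(41 - 8) - 32 ≡ 34. → (8, 34)
3Q: (8, 34) + (41, 32). λ = (32 - 34)/(41 - 8) ≡ 41/33 mod 43. 33⁻¹ ≡ 30 (mod 43), so λ ≡ 26.
  x = λ² - 8 - 41 = 676 - 49 ≡ 25; y = λ·(8 - 25) - 34 ≡ 40. → (25, 40)
4Q: (25, 40) + (41, 32). λ = (32 - 40)/(41 - 25) ≡ 35/16 mod 43. 16⁻¹ ≡ 35 (mod 43) since 16·35 = 560 ≡ 1, so λ ≡ 21.
  x = λ² - 25 - 41 = 441 - 66 ≡ 31; y = λ·(25 - 31) - 40 ≡ 6. → (31, 6)
5Q: (31, 6) + (41, 32). λ = (32 - 6)/(41 - 31) ≡ 26/10 mod 43. 10⁻¹ ≡ 13 (mod 43), so λ ≡ 37.
  x = λ² - 31 - 41 = 1369 - 72 ≡ 7; y = λ·(31 - 7) - 6 ≡ 22. → (7, 22)
6Q: (7, 22) + (41, 32). λ = (32 - 22)/(41 - 7) ≡ 10/34 mod 43. 34⁻¹ ≡ 19 (mod 43), so λ ≡ 18.
  x = λ² - 7 - 41 = 324 - 48 ≡ 18; y = λ·(7 - 18) - 22 ≡ 38. → (18, 38)

(18, 38)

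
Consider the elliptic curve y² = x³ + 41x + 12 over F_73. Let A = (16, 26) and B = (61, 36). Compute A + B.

(16, 26) + (61, 36). λ = (36 - 26)/(61 - 16) ≡ 10/45 mod 73. 45⁻¹ ≡ 13 (mod 73), so λ ≡ 57.
  x = λ² - 16 - 61 = 3249 - 77 ≡ 33; y = λ·(16 - 33) - 26 ≡ 27. → (33, 27)

(33, 27)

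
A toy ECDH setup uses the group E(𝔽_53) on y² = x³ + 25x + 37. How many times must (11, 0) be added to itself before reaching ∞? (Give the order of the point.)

2P: (11, 0) + (11, 0): same x and y₁ ≡ -y₂, so the sum is ∞.
2P = ∞, so the order is 2.

2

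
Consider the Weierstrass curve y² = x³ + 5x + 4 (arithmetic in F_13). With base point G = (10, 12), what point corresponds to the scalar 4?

Repeated addition: build up to 4G.
2G: tangent at (10, 12): λ = (3·10² + 5)/(2·12) ≡ 6/11. 11⁻¹ ≡ 6 (mod 13) since 11·6 = 66 ≡ 1, so λ ≡ 6·6 ≡ 10.
  x = λ² - 10 - 10 = 100 - 20 ≡ 2; y = λ·(10 - 2) - 12 ≡ 3. → (2, 3)
3G: (2, 3) + (10, 12). λ = (12 - 3)/(10 - 2) ≡ 9/8 mod 13. 8⁻¹ ≡ 5 (mod 13), so λ ≡ 6.
  x = λ² - 2 - 10 = 36 - 12 ≡ 11; y = λ·(2 - 11) - 3 ≡ 8. → (11, 8)
4G: (11, 8) + (10, 12). λ = (12 - 8)/(10 - 11) ≡ 4/12 mod 13. 12⁻¹ ≡ 12 (mod 13), so λ ≡ 9.
  x = λ² - 11 - 10 = 81 - 21 ≡ 8; y = λ·(11 - 8) - 8 ≡ 6. → (8, 6)

(8, 6)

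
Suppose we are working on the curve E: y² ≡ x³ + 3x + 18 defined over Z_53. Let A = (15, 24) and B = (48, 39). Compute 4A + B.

First 4A:
Repeated addition: build up to 4A.
2A: tangent at (15, 24): λ = (3·15² + 3)/(2·24) ≡ 42/48. 48⁻¹ ≡ 21 (mod 53), so λ ≡ 42·21 ≡ 34.
  x = λ² - 15 - 15 = 1156 - 30 ≡ 13; y = λ·(15 - 13) - 24 ≡ 44. → (13, 44)
3A: (13, 44) + (15, 24). λ = (24 - 44)/(15 - 13) ≡ 33/2 mod 53. 2⁻¹ ≡ 27 (mod 53), so λ ≡ 43.
  x = λ² - 13 - 15 = 1849 - 28 ≡ 19; y = λ·(13 - 19) - 44 ≡ 16. → (19, 16)
4A: (19, 16) + (15, 24). λ = (24 - 16)/(15 - 19) ≡ 8/49 mod 53. 49⁻¹ ≡ 13 (mod 53), so λ ≡ 51.
  x = λ² - 19 - 15 = 2601 - 34 ≡ 23; y = λ·(19 - 23) - 16 ≡ 45. → (23, 45)
4A = (23, 45).
Finally 4A + B:
(23, 45) + (48, 39). λ = (39 - 45)/(48 - 23) ≡ 47/25 mod 53. 25⁻¹ ≡ 17 (mod 53), so λ ≡ 4.
  x = λ² - 23 - 48 = 16 - 71 ≡ 51; y = λ·(23 - 51) - 45 ≡ 2. → (51, 2)

(51, 2)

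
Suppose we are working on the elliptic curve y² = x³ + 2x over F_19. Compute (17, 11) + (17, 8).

The two points share x = 17 and their y-coordinates satisfy 11 + 8 ≡ 0 (mod 19), so they are inverses. Their sum is the point at infinity.

O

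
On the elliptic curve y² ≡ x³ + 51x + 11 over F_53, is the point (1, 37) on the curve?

no

y² = 37² ≡ 44; x³ + 51x + 11 = 63 ≡ 10 (mod 53). 44 ≠ 10.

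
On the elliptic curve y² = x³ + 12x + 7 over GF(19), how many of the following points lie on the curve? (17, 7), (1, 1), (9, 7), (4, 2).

(17, 7): 7² ≡ 11, rhs ≡ 13 → off.
(1, 1): 1² ≡ 1, rhs ≡ 1 → on.
(9, 7): 7² ≡ 11, rhs ≡ 8 → off.
(4, 2): 2² ≡ 4, rhs ≡ 5 → off.

1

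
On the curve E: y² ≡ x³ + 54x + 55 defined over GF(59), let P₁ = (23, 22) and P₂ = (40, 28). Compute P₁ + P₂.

(49, 7)

(23, 22) + (40, 28). λ = (28 - 22)/(40 - 23) ≡ 6/17 mod 59. 17⁻¹ ≡ 7 (mod 59), so λ ≡ 42.
  x = λ² - 23 - 40 = 1764 - 63 ≡ 49; y = λ·(23 - 49) - 22 ≡ 7. → (49, 7)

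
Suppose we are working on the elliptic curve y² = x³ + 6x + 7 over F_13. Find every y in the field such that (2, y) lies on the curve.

1, 12

x³ + 6x + 7 = 27 ≡ 1 (mod 13).
Square roots of 1 mod 13: 1 and 12 (since 1² = 1 ≡ 1).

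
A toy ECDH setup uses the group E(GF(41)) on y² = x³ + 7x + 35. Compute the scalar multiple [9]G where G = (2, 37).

Double-and-add on 9 = (1001)₂. Start with G = (2, 37) for the leading 1-bit.
double: tangent at (2, 37): λ = (3·2² + 7)/(2·37) ≡ 19/33. 33⁻¹ ≡ 5 (mod 41) since 33·5 = 165 ≡ 1, so λ ≡ 19·5 ≡ 13.
  x = λ² - 2 - 2 = 169 - 4 ≡ 1; y = λ·(2 - 1) - 37 ≡ 17. → (1, 17)
double: tangent at (1, 17): λ = (3·1² + 7)/(2·17) ≡ 10/34. 34⁻¹ ≡ 35 (mod 41), so λ ≡ 10·35 ≡ 22.
  x = λ² - 1 - 1 = 484 - 2 ≡ 31; y = λ·(1 - 31) - 17 ≡ 20. → (31, 20)
double: tangent at (31, 20): λ = (3·31² + 7)/(2·20) ≡ 20/40. 40⁻¹ ≡ 40 (mod 41), so λ ≡ 20·40 ≡ 21.
  x = λ² - 31 - 31 = 441 - 62 ≡ 10; y = λ·(31 - 10) - 20 ≡ 11. → (10, 11)
add G: (10, 11) + (2, 37). λ = (37 - 11)/(2 - 10) ≡ 26/33 mod 41. 33⁻¹ ≡ 5 (mod 41) since 33·5 = 165 ≡ 1, so λ ≡ 7.
  x = λ² - 10 - 2 = 49 - 12 ≡ 37; y = λ·(10 - 37) - 11 ≡ 5. → (37, 5)

(37, 5)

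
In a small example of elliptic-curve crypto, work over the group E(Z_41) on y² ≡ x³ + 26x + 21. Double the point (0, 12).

tangent at (0, 12): λ = (3·0² + 26)/(2·12) ≡ 26/24. 24⁻¹ ≡ 12 (mod 41), so λ ≡ 26·12 ≡ 25.
  x = λ² - 0 - 0 = 625 - 0 ≡ 10; y = λ·(0 - 10) - 12 ≡ 25. → (10, 25)

(10, 25)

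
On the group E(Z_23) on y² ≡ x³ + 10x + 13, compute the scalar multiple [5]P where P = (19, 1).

(17, 17)

Double-and-add on 5 = (101)₂. Start with P = (19, 1) for the leading 1-bit.
double: tangent at (19, 1): λ = (3·19² + 10)/(2·1) ≡ 12/2. 2⁻¹ ≡ 12 (mod 23), so λ ≡ 12·12 ≡ 6.
  x = λ² - 19 - 19 = 36 - 38 ≡ 21; y = λ·(19 - 21) - 1 ≡ 10. → (21, 10)
double: tangent at (21, 10): λ = (3·21² + 10)/(2·10) ≡ 22/20. 20⁻¹ ≡ 15 (mod 23), so λ ≡ 22·15 ≡ 8.
  x = λ² - 21 - 21 = 64 - 42 ≡ 22; y = λ·(21 - 22) - 10 ≡ 5. → (22, 5)
add P: (22, 5) + (19, 1). λ = (1 - 5)/(19 - 22) ≡ 19/20 mod 23. 20⁻¹ ≡ 15 (mod 23), so λ ≡ 9.
  x = λ² - 22 - 19 = 81 - 41 ≡ 17; y = λ·(22 - 17) - 5 ≡ 17. → (17, 17)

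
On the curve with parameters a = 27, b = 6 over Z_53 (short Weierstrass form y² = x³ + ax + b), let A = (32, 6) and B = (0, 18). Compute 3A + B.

(9, 36)

First 3A:
Repeated addition: build up to 3A.
2A: tangent at (32, 6): λ = (3·32² + 27)/(2·6) ≡ 25/12. 12⁻¹ ≡ 31 (mod 53), so λ ≡ 25·31 ≡ 33.
  x = λ² - 32 - 32 = 1089 - 64 ≡ 18; y = λ·(32 - 18) - 6 ≡ 32. → (18, 32)
3A: (18, 32) + (32, 6). λ = (6 - 32)/(32 - 18) ≡ 27/14 mod 53. 14⁻¹ ≡ 19 (mod 53), so λ ≡ 36.
  x = λ² - 18 - 32 = 1296 - 50 ≡ 27; y = λ·(18 - 27) - 32 ≡ 15. → (27, 15)
3A = (27, 15).
Finally 3A + B:
(27, 15) + (0, 18). λ = (18 - 15)/(0 - 27) ≡ 3/26 mod 53. 26⁻¹ ≡ 51 (mod 53), so λ ≡ 47.
  x = λ² - 27 - 0 = 2209 - 27 ≡ 9; y = λ·(27 - 9) - 15 ≡ 36. → (9, 36)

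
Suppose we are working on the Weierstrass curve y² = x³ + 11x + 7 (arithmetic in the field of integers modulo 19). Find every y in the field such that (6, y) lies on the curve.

2, 17

x³ + 11x + 7 = 289 ≡ 4 (mod 19).
Square roots of 4 mod 19: 2 and 17 (since 2² = 4 ≡ 4).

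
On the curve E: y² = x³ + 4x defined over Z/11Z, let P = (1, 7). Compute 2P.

(1, 4)

tangent at (1, 7): λ = (3·1² + 4)/(2·7) ≡ 7/3. 3⁻¹ ≡ 4 (mod 11), so λ ≡ 7·4 ≡ 6.
  x = λ² - 1 - 1 = 36 - 2 ≡ 1; y = λ·(1 - 1) - 7 ≡ 4. → (1, 4)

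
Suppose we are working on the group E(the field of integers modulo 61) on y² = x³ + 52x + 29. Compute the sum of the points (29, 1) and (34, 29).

(44, 37)

(29, 1) + (34, 29). λ = (29 - 1)/(34 - 29) ≡ 28/5 mod 61. 5⁻¹ ≡ 49 (mod 61), so λ ≡ 30.
  x = λ² - 29 - 34 = 900 - 63 ≡ 44; y = λ·(29 - 44) - 1 ≡ 37. → (44, 37)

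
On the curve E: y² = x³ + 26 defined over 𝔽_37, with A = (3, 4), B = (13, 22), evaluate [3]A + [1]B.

(10, 8)

First 3A:
Repeated addition: build up to 3A.
2A: tangent at (3, 4): λ = (3·3² + 0)/(2·4) ≡ 27/8. 8⁻¹ ≡ 14 (mod 37) since 8·14 = 112 ≡ 1, so λ ≡ 27·14 ≡ 8.
  x = λ² - 3 - 3 = 64 - 6 ≡ 21; y = λ·(3 - 21) - 4 ≡ 0. → (21, 0)
3A: (21, 0) + (3, 4). λ = (4 - 0)/(3 - 21) ≡ 4/19 mod 37. 19⁻¹ ≡ 2 (mod 37), so λ ≡ 8.
  x = λ² - 21 - 3 = 64 - 24 ≡ 3; y = λ·(21 - 3) - 0 ≡ 33. → (3, 33)
3A = (3, 33).
Finally 3A + B:
(3, 33) + (13, 22). λ = (22 - 33)/(13 - 3) ≡ 26/10 mod 37. 10⁻¹ ≡ 26 (mod 37), so λ ≡ 10.
  x = λ² - 3 - 13 = 100 - 16 ≡ 10; y = λ·(3 - 10) - 33 ≡ 8. → (10, 8)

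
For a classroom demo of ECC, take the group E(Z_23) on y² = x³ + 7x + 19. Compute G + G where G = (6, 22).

tangent at (6, 22): λ = (3·6² + 7)/(2·22) ≡ 0/21. 21⁻¹ ≡ 11 (mod 23) since 21·11 = 231 ≡ 1, so λ ≡ 0·11 ≡ 0.
  x = λ² - 6 - 6 = 0 - 12 ≡ 11; y = λ·(6 - 11) - 22 ≡ 1. → (11, 1)

(11, 1)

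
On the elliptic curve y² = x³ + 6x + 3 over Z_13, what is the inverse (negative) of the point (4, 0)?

(4, 0)

-(4, 0) = (4, -0 mod 13) = (4, 0).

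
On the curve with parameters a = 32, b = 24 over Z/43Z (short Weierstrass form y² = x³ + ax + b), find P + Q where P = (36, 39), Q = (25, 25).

(22, 14)

(36, 39) + (25, 25). λ = (25 - 39)/(25 - 36) ≡ 29/32 mod 43. 32⁻¹ ≡ 39 (mod 43), so λ ≡ 13.
  x = λ² - 36 - 25 = 169 - 61 ≡ 22; y = λ·(36 - 22) - 39 ≡ 14. → (22, 14)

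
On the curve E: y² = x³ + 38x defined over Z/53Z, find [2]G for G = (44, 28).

tangent at (44, 28): λ = (3·44² + 38)/(2·28) ≡ 16/3. 3⁻¹ ≡ 18 (mod 53), so λ ≡ 16·18 ≡ 23.
  x = λ² - 44 - 44 = 529 - 88 ≡ 17; y = λ·(44 - 17) - 28 ≡ 10. → (17, 10)

(17, 10)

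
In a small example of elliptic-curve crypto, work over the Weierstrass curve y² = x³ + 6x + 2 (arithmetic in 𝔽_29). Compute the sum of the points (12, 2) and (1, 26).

(21, 15)

(12, 2) + (1, 26). λ = (26 - 2)/(1 - 12) ≡ 24/18 mod 29. 18⁻¹ ≡ 21 (mod 29) since 18·21 = 378 ≡ 1, so λ ≡ 11.
  x = λ² - 12 - 1 = 121 - 13 ≡ 21; y = λ·(12 - 21) - 2 ≡ 15. → (21, 15)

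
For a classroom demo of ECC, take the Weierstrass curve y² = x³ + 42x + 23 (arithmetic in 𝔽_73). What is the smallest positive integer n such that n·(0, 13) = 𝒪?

7

2P: tangent at (0, 13): λ = (3·0² + 42)/(2·13) ≡ 42/26. 26⁻¹ ≡ 59 (mod 73) since 26·59 = 1534 ≡ 1, so λ ≡ 42·59 ≡ 69.
  x = λ² - 0 - 0 = 4761 - 0 ≡ 16; y = λ·(0 - 16) - 13 ≡ 51. → (16, 51)
3P: (16, 51) + (0, 13). λ = (13 - 51)/(0 - 16) ≡ 35/57 mod 73. 57⁻¹ ≡ 41 (mod 73) since 57·41 = 2337 ≡ 1, so λ ≡ 48.
  x = λ² - 16 - 0 = 2304 - 16 ≡ 25; y = λ·(16 - 25) - 51 ≡ 28. → (25, 28)
4P: (25, 28) + (0, 13). λ = (13 - 28)/(0 - 25) ≡ 58/48 mod 73. 48⁻¹ ≡ 35 (mod 73) since 48·35 = 1680 ≡ 1, so λ ≡ 59.
  x = λ² - 25 - 0 = 3481 - 25 ≡ 25; y = λ·(25 - 25) - 28 ≡ 45. → (25, 45)
5P: (25, 45) + (0, 13). λ = (13 - 45)/(0 - 25) ≡ 41/48 mod 73. 48⁻¹ ≡ 35 (mod 73) since 48·35 = 1680 ≡ 1, so λ ≡ 48.
  x = λ² - 25 - 0 = 2304 - 25 ≡ 16; y = λ·(25 - 16) - 45 ≡ 22. → (16, 22)
6P: (16, 22) + (0, 13). λ = (13 - 22)/(0 - 16) ≡ 64/57 mod 73. 57⁻¹ ≡ 41 (mod 73), so λ ≡ 69.
  x = λ² - 16 - 0 = 4761 - 16 ≡ 0; y = λ·(16 - 0) - 22 ≡ 60. → (0, 60)
7P: (0, 60) + (0, 13): same x and y₁ ≡ -y₂, so the sum is 𝒪.
7P = 𝒪, so the order is 7.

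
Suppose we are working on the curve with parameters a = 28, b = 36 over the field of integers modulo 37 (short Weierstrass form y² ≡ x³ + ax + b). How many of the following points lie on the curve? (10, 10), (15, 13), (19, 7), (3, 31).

1

(10, 10): 10² ≡ 26, rhs ≡ 21 → off.
(15, 13): 13² ≡ 21, rhs ≡ 20 → off.
(19, 7): 7² ≡ 12, rhs ≡ 27 → off.
(3, 31): 31² ≡ 36, rhs ≡ 36 → on.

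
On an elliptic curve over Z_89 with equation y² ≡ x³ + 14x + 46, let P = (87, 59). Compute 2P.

(12, 42)

tangent at (87, 59): λ = (3·87² + 14)/(2·59) ≡ 26/29. 29⁻¹ ≡ 43 (mod 89), so λ ≡ 26·43 ≡ 50.
  x = λ² - 87 - 87 = 2500 - 174 ≡ 12; y = λ·(87 - 12) - 59 ≡ 42. → (12, 42)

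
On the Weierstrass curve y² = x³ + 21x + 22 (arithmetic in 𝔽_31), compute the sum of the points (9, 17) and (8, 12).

(8, 19)

(9, 17) + (8, 12). λ = (12 - 17)/(8 - 9) ≡ 26/30 mod 31. 30⁻¹ ≡ 30 (mod 31) since 30·30 = 900 ≡ 1, so λ ≡ 5.
  x = λ² - 9 - 8 = 25 - 17 ≡ 8; y = λ·(9 - 8) - 17 ≡ 19. → (8, 19)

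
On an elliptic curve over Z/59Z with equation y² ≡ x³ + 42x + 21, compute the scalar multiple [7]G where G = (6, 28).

Repeated addition: build up to 7G.
2G: tangent at (6, 28): λ = (3·6² + 42)/(2·28) ≡ 32/56. 56⁻¹ ≡ 39 (mod 59), so λ ≡ 32·39 ≡ 9.
  x = λ² - 6 - 6 = 81 - 12 ≡ 10; y = λ·(6 - 10) - 28 ≡ 54. → (10, 54)
3G: (10, 54) + (6, 28). λ = (28 - 54)/(6 - 10) ≡ 33/55 mod 59. 55⁻¹ ≡ 44 (mod 59) since 55·44 = 2420 ≡ 1, so λ ≡ 36.
  x = λ² - 10 - 6 = 1296 - 16 ≡ 41; y = λ·(10 - 41) - 54 ≡ 10. → (41, 10)
4G: (41, 10) + (6, 28). λ = (28 - 10)/(6 - 41) ≡ 18/24 mod 59. 24⁻¹ ≡ 32 (mod 59) since 24·32 = 768 ≡ 1, so λ ≡ 45.
  x = λ² - 41 - 6 = 2025 - 47 ≡ 31; y = λ·(41 - 31) - 10 ≡ 27. → (31, 27)
5G: (31, 27) + (6, 28). λ = (28 - 27)/(6 - 31) ≡ 1/34 mod 59. 34⁻¹ ≡ 33 (mod 59), so λ ≡ 33.
  x = λ² - 31 - 6 = 1089 - 37 ≡ 49; y = λ·(31 - 49) - 27 ≡ 28. → (49, 28)
6G: (49, 28) + (6, 28). λ = (28 - 28)/(6 - 49) ≡ 0/16 mod 59. 16⁻¹ ≡ 48 (mod 59), so λ ≡ 0.
  x = λ² - 49 - 6 = 0 - 55 ≡ 4; y = λ·(49 - 4) - 28 ≡ 31. → (4, 31)
7G: (4, 31) + (6, 28). λ = (28 - 31)/(6 - 4) ≡ 56/2 mod 59. 2⁻¹ ≡ 30 (mod 59), so λ ≡ 28.
  x = λ² - 4 - 6 = 784 - 10 ≡ 7; y = λ·(4 - 7) - 31 ≡ 3. → (7, 3)

(7, 3)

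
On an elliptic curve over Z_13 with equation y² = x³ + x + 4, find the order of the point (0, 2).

2P: tangent at (0, 2): λ = (3·0² + 1)/(2·2) ≡ 1/4. 4⁻¹ ≡ 10 (mod 13), so λ ≡ 1·10 ≡ 10.
  x = λ² - 0 - 0 = 100 - 0 ≡ 9; y = λ·(0 - 9) - 2 ≡ 12. → (9, 12)
3P: (9, 12) + (0, 2). λ = (2 - 12)/(0 - 9) ≡ 3/4 mod 13. 4⁻¹ ≡ 10 (mod 13) since 4·10 = 40 ≡ 1, so λ ≡ 4.
  x = λ² - 9 - 0 = 16 - 9 ≡ 7; y = λ·(9 - 7) - 12 ≡ 9. → (7, 9)
4P: (7, 9) + (0, 2). λ = (2 - 9)/(0 - 7) ≡ 6/6 mod 13. 6⁻¹ ≡ 11 (mod 13), so λ ≡ 1.
  x = λ² - 7 - 0 = 1 - 7 ≡ 7; y = λ·(7 - 7) - 9 ≡ 4. → (7, 4)
5P: (7, 4) + (0, 2). λ = (2 - 4)/(0 - 7) ≡ 11/6 mod 13. 6⁻¹ ≡ 11 (mod 13) since 6·11 = 66 ≡ 1, so λ ≡ 4.
  x = λ² - 7 - 0 = 16 - 7 ≡ 9; y = λ·(7 - 9) - 4 ≡ 1. → (9, 1)
6P: (9, 1) + (0, 2). λ = (2 - 1)/(0 - 9) ≡ 1/4 mod 13. 4⁻¹ ≡ 10 (mod 13), so λ ≡ 10.
  x = λ² - 9 - 0 = 100 - 9 ≡ 0; y = λ·(9 - 0) - 1 ≡ 11. → (0, 11)
7P: (0, 11) + (0, 2): same x and y₁ ≡ -y₂, so the sum is 𝒪.
7P = 𝒪, so the order is 7.

7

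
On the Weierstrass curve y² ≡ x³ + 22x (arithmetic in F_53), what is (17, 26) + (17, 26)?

tangent at (17, 26): λ = (3·17² + 22)/(2·26) ≡ 41/52. 52⁻¹ ≡ 52 (mod 53), so λ ≡ 41·52 ≡ 12.
  x = λ² - 17 - 17 = 144 - 34 ≡ 4; y = λ·(17 - 4) - 26 ≡ 24. → (4, 24)

(4, 24)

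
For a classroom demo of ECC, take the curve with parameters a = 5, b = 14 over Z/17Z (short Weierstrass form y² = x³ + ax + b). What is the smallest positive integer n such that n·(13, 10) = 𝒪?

7

2P: tangent at (13, 10): λ = (3·13² + 5)/(2·10) ≡ 2/3. 3⁻¹ ≡ 6 (mod 17) since 3·6 = 18 ≡ 1, so λ ≡ 2·6 ≡ 12.
  x = λ² - 13 - 13 = 144 - 26 ≡ 16; y = λ·(13 - 16) - 10 ≡ 5. → (16, 5)
3P: (16, 5) + (13, 10). λ = (10 - 5)/(13 - 16) ≡ 5/14 mod 17. 14⁻¹ ≡ 11 (mod 17), so λ ≡ 4.
  x = λ² - 16 - 13 = 16 - 29 ≡ 4; y = λ·(16 - 4) - 5 ≡ 9. → (4, 9)
4P: (4, 9) + (13, 10). λ = (10 - 9)/(13 - 4) ≡ 1/9 mod 17. 9⁻¹ ≡ 2 (mod 17) since 9·2 = 18 ≡ 1, so λ ≡ 2.
  x = λ² - 4 - 13 = 4 - 17 ≡ 4; y = λ·(4 - 4) - 9 ≡ 8. → (4, 8)
5P: (4, 8) + (13, 10). λ = (10 - 8)/(13 - 4) ≡ 2/9 mod 17. 9⁻¹ ≡ 2 (mod 17), so λ ≡ 4.
  x = λ² - 4 - 13 = 16 - 17 ≡ 16; y = λ·(4 - 16) - 8 ≡ 12. → (16, 12)
6P: (16, 12) + (13, 10). λ = (10 - 12)/(13 - 16) ≡ 15/14 mod 17. 14⁻¹ ≡ 11 (mod 17), so λ ≡ 12.
  x = λ² - 16 - 13 = 144 - 29 ≡ 13; y = λ·(16 - 13) - 12 ≡ 7. → (13, 7)
7P: (13, 7) + (13, 10): same x and y₁ ≡ -y₂, so the sum is 𝒪.
7P = 𝒪, so the order is 7.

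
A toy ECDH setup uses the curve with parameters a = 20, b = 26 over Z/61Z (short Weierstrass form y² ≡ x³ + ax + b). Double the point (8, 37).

tangent at (8, 37): λ = (3·8² + 20)/(2·37) ≡ 29/13. 13⁻¹ ≡ 47 (mod 61), so λ ≡ 29·47 ≡ 21.
  x = λ² - 8 - 8 = 441 - 16 ≡ 59; y = λ·(8 - 59) - 37 ≡ 51. → (59, 51)

(59, 51)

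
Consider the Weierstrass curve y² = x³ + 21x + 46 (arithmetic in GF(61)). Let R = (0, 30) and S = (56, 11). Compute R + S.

(17, 3)

(0, 30) + (56, 11). λ = (11 - 30)/(56 - 0) ≡ 42/56 mod 61. 56⁻¹ ≡ 12 (mod 61) since 56·12 = 672 ≡ 1, so λ ≡ 16.
  x = λ² - 0 - 56 = 256 - 56 ≡ 17; y = λ·(0 - 17) - 30 ≡ 3. → (17, 3)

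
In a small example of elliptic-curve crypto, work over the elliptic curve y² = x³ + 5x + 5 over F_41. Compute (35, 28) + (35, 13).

O

The two points share x = 35 and their y-coordinates satisfy 28 + 13 ≡ 0 (mod 41), so they are inverses. Their sum is O.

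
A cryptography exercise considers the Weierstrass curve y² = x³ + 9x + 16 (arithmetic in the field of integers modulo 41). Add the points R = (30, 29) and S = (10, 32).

(37, 11)

(30, 29) + (10, 32). λ = (32 - 29)/(10 - 30) ≡ 3/21 mod 41. 21⁻¹ ≡ 2 (mod 41), so λ ≡ 6.
  x = λ² - 30 - 10 = 36 - 40 ≡ 37; y = λ·(30 - 37) - 29 ≡ 11. → (37, 11)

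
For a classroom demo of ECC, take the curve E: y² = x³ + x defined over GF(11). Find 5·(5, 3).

Write G = (5, 3).
Double-and-add on 5 = (101)₂. Start with G = (5, 3) for the leading 1-bit.
double: tangent at (5, 3): λ = (3·5² + 1)/(2·3) ≡ 10/6. 6⁻¹ ≡ 2 (mod 11), so λ ≡ 10·2 ≡ 9.
  x = λ² - 5 - 5 = 81 - 10 ≡ 5; y = λ·(5 - 5) - 3 ≡ 8. → (5, 8)
double: tangent at (5, 8): λ = (3·5² + 1)/(2·8) ≡ 10/5. 5⁻¹ ≡ 9 (mod 11), so λ ≡ 10·9 ≡ 2.
  x = λ² - 5 - 5 = 4 - 10 ≡ 5; y = λ·(5 - 5) - 8 ≡ 3. → (5, 3)
add G: tangent at (5, 3): λ = (3·5² + 1)/(2·3) ≡ 10/6. 6⁻¹ ≡ 2 (mod 11) since 6·2 = 12 ≡ 1, so λ ≡ 10·2 ≡ 9.
  x = λ² - 5 - 5 = 81 - 10 ≡ 5; y = λ·(5 - 5) - 3 ≡ 8. → (5, 8)

(5, 8)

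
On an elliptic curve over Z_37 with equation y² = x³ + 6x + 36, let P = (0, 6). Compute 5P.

(16, 26)

Double-and-add on 5 = (101)₂. Start with P = (0, 6) for the leading 1-bit.
double: tangent at (0, 6): λ = (3·0² + 6)/(2·6) ≡ 6/12. 12⁻¹ ≡ 34 (mod 37), so λ ≡ 6·34 ≡ 19.
  x = λ² - 0 - 0 = 361 - 0 ≡ 28; y = λ·(0 - 28) - 6 ≡ 17. → (28, 17)
double: tangent at (28, 17): λ = (3·28² + 6)/(2·17) ≡ 27/34. 34⁻¹ ≡ 12 (mod 37), so λ ≡ 27·12 ≡ 28.
  x = λ² - 28 - 28 = 784 - 56 ≡ 25; y = λ·(28 - 25) - 17 ≡ 30. → (25, 30)
add P: (25, 30) + (0, 6). λ = (6 - 30)/(0 - 25) ≡ 13/12 mod 37. 12⁻¹ ≡ 34 (mod 37), so λ ≡ 35.
  x = λ² - 25 - 0 = 1225 - 25 ≡ 16; y = λ·(25 - 16) - 30 ≡ 26. → (16, 26)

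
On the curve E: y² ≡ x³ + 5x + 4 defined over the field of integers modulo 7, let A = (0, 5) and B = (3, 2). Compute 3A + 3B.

First 3A:
Repeated addition: build up to 3A.
2A: tangent at (0, 5): λ = (3·0² + 5)/(2·5) ≡ 5/3. 3⁻¹ ≡ 5 (mod 7) since 3·5 = 15 ≡ 1, so λ ≡ 5·5 ≡ 4.
  x = λ² - 0 - 0 = 16 - 0 ≡ 2; y = λ·(0 - 2) - 5 ≡ 1. → (2, 1)
3A: (2, 1) + (0, 5). λ = (5 - 1)/(0 - 2) ≡ 4/5 mod 7. 5⁻¹ ≡ 3 (mod 7), so λ ≡ 5.
  x = λ² - 2 - 0 = 25 - 2 ≡ 2; y = λ·(2 - 2) - 1 ≡ 6. → (2, 6)
3A = (2, 6).
Next 3B:
Repeated addition: build up to 3B.
2B: tangent at (3, 2): λ = (3·3² + 5)/(2·2) ≡ 4/4. 4⁻¹ ≡ 2 (mod 7), so λ ≡ 4·2 ≡ 1.
  x = λ² - 3 - 3 = 1 - 6 ≡ 2; y = λ·(3 - 2) - 2 ≡ 6. → (2, 6)
3B: (2, 6) + (3, 2). λ = (2 - 6)/(3 - 2) ≡ 3/1 mod 7. 1⁻¹ ≡ 1 (mod 7) since 1·1 = 1 ≡ 1, so λ ≡ 3.
  x = λ² - 2 - 3 = 9 - 5 ≡ 4; y = λ·(2 - 4) - 6 ≡ 2. → (4, 2)
3B = (4, 2).
Finally 3A + 3B:
(2, 6) + (4, 2). λ = (2 - 6)/(4 - 2) ≡ 3/2 mod 7. 2⁻¹ ≡ 4 (mod 7) since 2·4 = 8 ≡ 1, so λ ≡ 5.
  x = λ² - 2 - 4 = 25 - 6 ≡ 5; y = λ·(2 - 5) - 6 ≡ 0. → (5, 0)

(5, 0)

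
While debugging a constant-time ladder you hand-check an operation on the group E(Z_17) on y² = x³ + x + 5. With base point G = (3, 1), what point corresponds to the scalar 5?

(3, 16)

Repeated addition: build up to 5G.
2G: tangent at (3, 1): λ = (3·3² + 1)/(2·1) ≡ 11/2. 2⁻¹ ≡ 9 (mod 17) since 2·9 = 18 ≡ 1, so λ ≡ 11·9 ≡ 14.
  x = λ² - 3 - 3 = 196 - 6 ≡ 3; y = λ·(3 - 3) - 1 ≡ 16. → (3, 16)
3G: (3, 16) + (3, 1): same x and y₁ ≡ -y₂, so the sum is O.
4G: O + (3, 1) = (3, 1) (identity).
5G: tangent at (3, 1): λ = (3·3² + 1)/(2·1) ≡ 11/2. 2⁻¹ ≡ 9 (mod 17) since 2·9 = 18 ≡ 1, so λ ≡ 11·9 ≡ 14.
  x = λ² - 3 - 3 = 196 - 6 ≡ 3; y = λ·(3 - 3) - 1 ≡ 16. → (3, 16)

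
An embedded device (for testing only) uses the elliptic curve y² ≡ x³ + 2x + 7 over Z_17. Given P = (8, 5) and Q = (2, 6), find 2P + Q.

First 2P:
Repeated addition: build up to 2P.
2P: tangent at (8, 5): λ = (3·8² + 2)/(2·5) ≡ 7/10. 10⁻¹ ≡ 12 (mod 17) since 10·12 = 120 ≡ 1, so λ ≡ 7·12 ≡ 16.
  x = λ² - 8 - 8 = 256 - 16 ≡ 2; y = λ·(8 - 2) - 5 ≡ 6. → (2, 6)
2P = (2, 6).
Finally 2P + Q:
tangent at (2, 6): λ = (3·2² + 2)/(2·6) ≡ 14/12. 12⁻¹ ≡ 10 (mod 17), so λ ≡ 14·10 ≡ 4.
  x = λ² - 2 - 2 = 16 - 4 ≡ 12; y = λ·(2 - 12) - 6 ≡ 5. → (12, 5)

(12, 5)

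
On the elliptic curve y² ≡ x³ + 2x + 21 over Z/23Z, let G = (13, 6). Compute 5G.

Double-and-add on 5 = (101)₂. Start with G = (13, 6) for the leading 1-bit.
double: tangent at (13, 6): λ = (3·13² + 2)/(2·6) ≡ 3/12. 12⁻¹ ≡ 2 (mod 23), so λ ≡ 3·2 ≡ 6.
  x = λ² - 13 - 13 = 36 - 26 ≡ 10; y = λ·(13 - 10) - 6 ≡ 12. → (10, 12)
double: tangent at (10, 12): λ = (3·10² + 2)/(2·12) ≡ 3/1. 1⁻¹ ≡ 1 (mod 23), so λ ≡ 3·1 ≡ 3.
  x = λ² - 10 - 10 = 9 - 20 ≡ 12; y = λ·(10 - 12) - 12 ≡ 5. → (12, 5)
add G: (12, 5) + (13, 6). λ = (6 - 5)/(13 - 12) ≡ 1/1 mod 23. 1⁻¹ ≡ 1 (mod 23) since 1·1 = 1 ≡ 1, so λ ≡ 1.
  x = λ² - 12 - 13 = 1 - 25 ≡ 22; y = λ·(12 - 22) - 5 ≡ 8. → (22, 8)

(22, 8)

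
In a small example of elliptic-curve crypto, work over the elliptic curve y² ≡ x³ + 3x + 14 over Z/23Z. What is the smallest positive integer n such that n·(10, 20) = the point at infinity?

2P: tangent at (10, 20): λ = (3·10² + 3)/(2·20) ≡ 4/17. 17⁻¹ ≡ 19 (mod 23), so λ ≡ 4·19 ≡ 7.
  x = λ² - 10 - 10 = 49 - 20 ≡ 6; y = λ·(10 - 6) - 20 ≡ 8. → (6, 8)
3P: (6, 8) + (10, 20). λ = (20 - 8)/(10 - 6) ≡ 12/4 mod 23. 4⁻¹ ≡ 6 (mod 23), so λ ≡ 3.
  x = λ² - 6 - 10 = 9 - 16 ≡ 16; y = λ·(6 - 16) - 8 ≡ 8. → (16, 8)
4P: (16, 8) + (10, 20). λ = (20 - 8)/(10 - 16) ≡ 12/17 mod 23. 17⁻¹ ≡ 19 (mod 23), so λ ≡ 21.
  x = λ² - 16 - 10 = 441 - 26 ≡ 1; y = λ·(16 - 1) - 8 ≡ 8. → (1, 8)
5P: (1, 8) + (10, 20). λ = (20 - 8)/(10 - 1) ≡ 12/9 mod 23. 9⁻¹ ≡ 18 (mod 23) since 9·18 = 162 ≡ 1, so λ ≡ 9.
  x = λ² - 1 - 10 = 81 - 11 ≡ 1; y = λ·(1 - 1) - 8 ≡ 15. → (1, 15)
6P: (1, 15) + (10, 20). λ = (20 - 15)/(10 - 1) ≡ 5/9 mod 23. 9⁻¹ ≡ 18 (mod 23), so λ ≡ 21.
  x = λ² - 1 - 10 = 441 - 11 ≡ 16; y = λ·(1 - 16) - 15 ≡ 15. → (16, 15)
7P: (16, 15) + (10, 20). λ = (20 - 15)/(10 - 16) ≡ 5/17 mod 23. 17⁻¹ ≡ 19 (mod 23), so λ ≡ 3.
  x = λ² - 16 - 10 = 9 - 26 ≡ 6; y = λ·(16 - 6) - 15 ≡ 15. → (6, 15)
8P: (6, 15) + (10, 20). λ = (20 - 15)/(10 - 6) ≡ 5/4 mod 23. 4⁻¹ ≡ 6 (mod 23), so λ ≡ 7.
  x = λ² - 6 - 10 = 49 - 16 ≡ 10; y = λ·(6 - 10) - 15 ≡ 3. → (10, 3)
9P: (10, 3) + (10, 20): same x and y₁ ≡ -y₂, so the sum is the point at infinity.
9P = the point at infinity, so the order is 9.

9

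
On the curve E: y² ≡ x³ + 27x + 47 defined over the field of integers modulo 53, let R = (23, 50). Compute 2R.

tangent at (23, 50): λ = (3·23² + 27)/(2·50) ≡ 24/47. 47⁻¹ ≡ 44 (mod 53) since 47·44 = 2068 ≡ 1, so λ ≡ 24·44 ≡ 49.
  x = λ² - 23 - 23 = 2401 - 46 ≡ 23; y = λ·(23 - 23) - 50 ≡ 3. → (23, 3)

(23, 3)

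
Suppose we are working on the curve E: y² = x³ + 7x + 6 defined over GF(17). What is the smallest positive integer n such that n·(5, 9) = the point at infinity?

2P: tangent at (5, 9): λ = (3·5² + 7)/(2·9) ≡ 14/1. 1⁻¹ ≡ 1 (mod 17), so λ ≡ 14·1 ≡ 14.
  x = λ² - 5 - 5 = 196 - 10 ≡ 16; y = λ·(5 - 16) - 9 ≡ 7. → (16, 7)
3P: (16, 7) + (5, 9). λ = (9 - 7)/(5 - 16) ≡ 2/6 mod 17. 6⁻¹ ≡ 3 (mod 17), so λ ≡ 6.
  x = λ² - 16 - 5 = 36 - 21 ≡ 15; y = λ·(16 - 15) - 7 ≡ 16. → (15, 16)
4P: (15, 16) + (5, 9). λ = (9 - 16)/(5 - 15) ≡ 10/7 mod 17. 7⁻¹ ≡ 5 (mod 17), so λ ≡ 16.
  x = λ² - 15 - 5 = 256 - 20 ≡ 15; y = λ·(15 - 15) - 16 ≡ 1. → (15, 1)
5P: (15, 1) + (5, 9). λ = (9 - 1)/(5 - 15) ≡ 8/7 mod 17. 7⁻¹ ≡ 5 (mod 17) since 7·5 = 35 ≡ 1, so λ ≡ 6.
  x = λ² - 15 - 5 = 36 - 20 ≡ 16; y = λ·(15 - 16) - 1 ≡ 10. → (16, 10)
6P: (16, 10) + (5, 9). λ = (9 - 10)/(5 - 16) ≡ 16/6 mod 17. 6⁻¹ ≡ 3 (mod 17) since 6·3 = 18 ≡ 1, so λ ≡ 14.
  x = λ² - 16 - 5 = 196 - 21 ≡ 5; y = λ·(16 - 5) - 10 ≡ 8. → (5, 8)
7P: (5, 8) + (5, 9): same x and y₁ ≡ -y₂, so the sum is the point at infinity.
7P = the point at infinity, so the order is 7.

7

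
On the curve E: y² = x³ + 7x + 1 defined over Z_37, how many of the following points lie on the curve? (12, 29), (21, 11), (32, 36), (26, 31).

(12, 29): 29² ≡ 27, rhs ≡ 0 → off.
(21, 11): 11² ≡ 10, rhs ≡ 11 → off.
(32, 36): 36² ≡ 1, rhs ≡ 26 → off.
(26, 31): 31² ≡ 36, rhs ≡ 36 → on.

1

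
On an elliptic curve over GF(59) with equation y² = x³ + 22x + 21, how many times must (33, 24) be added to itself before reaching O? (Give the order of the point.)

2P: tangent at (33, 24): λ = (3·33² + 22)/(2·24) ≡ 44/48. 48⁻¹ ≡ 16 (mod 59), so λ ≡ 44·16 ≡ 55.
  x = λ² - 33 - 33 = 3025 - 66 ≡ 9; y = λ·(33 - 9) - 24 ≡ 57. → (9, 57)
3P: (9, 57) + (33, 24). λ = (24 - 57)/(33 - 9) ≡ 26/24 mod 59. 24⁻¹ ≡ 32 (mod 59), so λ ≡ 6.
  x = λ² - 9 - 33 = 36 - 42 ≡ 53; y = λ·(9 - 53) - 57 ≡ 33. → (53, 33)
4P: (53, 33) + (33, 24). λ = (24 - 33)/(33 - 53) ≡ 50/39 mod 59. 39⁻¹ ≡ 56 (mod 59) since 39·56 = 2184 ≡ 1, so λ ≡ 27.
  x = λ² - 53 - 33 = 729 - 86 ≡ 53; y = λ·(53 - 53) - 33 ≡ 26. → (53, 26)
5P: (53, 26) + (33, 24). λ = (24 - 26)/(33 - 53) ≡ 57/39 mod 59. 39⁻¹ ≡ 56 (mod 59) since 39·56 = 2184 ≡ 1, so λ ≡ 6.
  x = λ² - 53 - 33 = 36 - 86 ≡ 9; y = λ·(53 - 9) - 26 ≡ 2. → (9, 2)
6P: (9, 2) + (33, 24). λ = (24 - 2)/(33 - 9) ≡ 22/24 mod 59. 24⁻¹ ≡ 32 (mod 59), so λ ≡ 55.
  x = λ² - 9 - 33 = 3025 - 42 ≡ 33; y = λ·(9 - 33) - 2 ≡ 35. → (33, 35)
7P: (33, 35) + (33, 24): same x and y₁ ≡ -y₂, so the sum is O.
7P = O, so the order is 7.

7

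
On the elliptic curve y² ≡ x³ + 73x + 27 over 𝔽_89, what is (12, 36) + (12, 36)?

(83, 68)

tangent at (12, 36): λ = (3·12² + 73)/(2·36) ≡ 60/72. 72⁻¹ ≡ 68 (mod 89), so λ ≡ 60·68 ≡ 75.
  x = λ² - 12 - 12 = 5625 - 24 ≡ 83; y = λ·(12 - 83) - 36 ≡ 68. → (83, 68)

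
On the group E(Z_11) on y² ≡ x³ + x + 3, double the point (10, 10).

tangent at (10, 10): λ = (3·10² + 1)/(2·10) ≡ 4/9. 9⁻¹ ≡ 5 (mod 11), so λ ≡ 4·5 ≡ 9.
  x = λ² - 10 - 10 = 81 - 20 ≡ 6; y = λ·(10 - 6) - 10 ≡ 4. → (6, 4)

(6, 4)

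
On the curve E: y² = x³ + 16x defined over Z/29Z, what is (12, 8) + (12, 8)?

tangent at (12, 8): λ = (3·12² + 16)/(2·8) ≡ 13/16. 16⁻¹ ≡ 20 (mod 29) since 16·20 = 320 ≡ 1, so λ ≡ 13·20 ≡ 28.
  x = λ² - 12 - 12 = 784 - 24 ≡ 6; y = λ·(12 - 6) - 8 ≡ 15. → (6, 15)

(6, 15)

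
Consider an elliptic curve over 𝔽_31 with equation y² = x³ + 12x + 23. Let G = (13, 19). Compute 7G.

Double-and-add on 7 = (111)₂. Start with G = (13, 19) for the leading 1-bit.
double: tangent at (13, 19): λ = (3·13² + 12)/(2·19) ≡ 23/7. 7⁻¹ ≡ 9 (mod 31) since 7·9 = 63 ≡ 1, so λ ≡ 23·9 ≡ 21.
  x = λ² - 13 - 13 = 441 - 26 ≡ 12; y = λ·(13 - 12) - 19 ≡ 2. → (12, 2)
add G: (12, 2) + (13, 19). λ = (19 - 2)/(13 - 12) ≡ 17/1 mod 31. 1⁻¹ ≡ 1 (mod 31), so λ ≡ 17.
  x = λ² - 12 - 13 = 289 - 25 ≡ 16; y = λ·(12 - 16) - 2 ≡ 23. → (16, 23)
double: tangent at (16, 23): λ = (3·16² + 12)/(2·23) ≡ 5/15. 15⁻¹ ≡ 29 (mod 31) since 15·29 = 435 ≡ 1, so λ ≡ 5·29 ≡ 21.
  x = λ² - 16 - 16 = 441 - 32 ≡ 6; y = λ·(16 - 6) - 23 ≡ 1. → (6, 1)
add G: (6, 1) + (13, 19). λ = (19 - 1)/(13 - 6) ≡ 18/7 mod 31. 7⁻¹ ≡ 9 (mod 31) since 7·9 = 63 ≡ 1, so λ ≡ 7.
  x = λ² - 6 - 13 = 49 - 19 ≡ 30; y = λ·(6 - 30) - 1 ≡ 17. → (30, 17)

(30, 17)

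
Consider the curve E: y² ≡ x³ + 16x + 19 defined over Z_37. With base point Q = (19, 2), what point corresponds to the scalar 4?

(21, 25)

Repeated addition: build up to 4Q.
2Q: tangent at (19, 2): λ = (3·19² + 16)/(2·2) ≡ 26/4. 4⁻¹ ≡ 28 (mod 37) since 4·28 = 112 ≡ 1, so λ ≡ 26·28 ≡ 25.
  x = λ² - 19 - 19 = 625 - 38 ≡ 32; y = λ·(19 - 32) - 2 ≡ 6. → (32, 6)
3Q: (32, 6) + (19, 2). λ = (2 - 6)/(19 - 32) ≡ 33/24 mod 37. 24⁻¹ ≡ 17 (mod 37), so λ ≡ 6.
  x = λ² - 32 - 19 = 36 - 51 ≡ 22; y = λ·(32 - 22) - 6 ≡ 17. → (22, 17)
4Q: (22, 17) + (19, 2). λ = (2 - 17)/(19 - 22) ≡ 22/34 mod 37. 34⁻¹ ≡ 12 (mod 37), so λ ≡ 5.
  x = λ² - 22 - 19 = 25 - 41 ≡ 21; y = λ·(22 - 21) - 17 ≡ 25. → (21, 25)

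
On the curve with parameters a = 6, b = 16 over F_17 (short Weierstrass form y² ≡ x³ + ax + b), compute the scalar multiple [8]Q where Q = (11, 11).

Repeated addition: build up to 8Q.
2Q: tangent at (11, 11): λ = (3·11² + 6)/(2·11) ≡ 12/5. 5⁻¹ ≡ 7 (mod 17), so λ ≡ 12·7 ≡ 16.
  x = λ² - 11 - 11 = 256 - 22 ≡ 13; y = λ·(11 - 13) - 11 ≡ 8. → (13, 8)
3Q: (13, 8) + (11, 11). λ = (11 - 8)/(11 - 13) ≡ 3/15 mod 17. 15⁻¹ ≡ 8 (mod 17), so λ ≡ 7.
  x = λ² - 13 - 11 = 49 - 24 ≡ 8; y = λ·(13 - 8) - 8 ≡ 10. → (8, 10)
4Q: (8, 10) + (11, 11). λ = (11 - 10)/(11 - 8) ≡ 1/3 mod 17. 3⁻¹ ≡ 6 (mod 17), so λ ≡ 6.
  x = λ² - 8 - 11 = 36 - 19 ≡ 0; y = λ·(8 - 0) - 10 ≡ 4. → (0, 4)
5Q: (0, 4) + (11, 11). λ = (11 - 4)/(11 - 0) ≡ 7/11 mod 17. 11⁻¹ ≡ 14 (mod 17), so λ ≡ 13.
  x = λ² - 0 - 11 = 169 - 11 ≡ 5; y = λ·(0 - 5) - 4 ≡ 16. → (5, 16)
6Q: (5, 16) + (11, 11). λ = (11 - 16)/(11 - 5) ≡ 12/6 mod 17. 6⁻¹ ≡ 3 (mod 17) since 6·3 = 18 ≡ 1, so λ ≡ 2.
  x = λ² - 5 - 11 = 4 - 16 ≡ 5; y = λ·(5 - 5) - 16 ≡ 1. → (5, 1)
7Q: (5, 1) + (11, 11). λ = (11 - 1)/(11 - 5) ≡ 10/6 mod 17. 6⁻¹ ≡ 3 (mod 17), so λ ≡ 13.
  x = λ² - 5 - 11 = 169 - 16 ≡ 0; y = λ·(5 - 0) - 1 ≡ 13. → (0, 13)
8Q: (0, 13) + (11, 11). λ = (11 - 13)/(11 - 0) ≡ 15/11 mod 17. 11⁻¹ ≡ 14 (mod 17) since 11·14 = 154 ≡ 1, so λ ≡ 6.
  x = λ² - 0 - 11 = 36 - 11 ≡ 8; y = λ·(0 - 8) - 13 ≡ 7. → (8, 7)

(8, 7)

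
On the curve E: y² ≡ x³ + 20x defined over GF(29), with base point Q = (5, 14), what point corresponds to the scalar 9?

(5, 15)

Double-and-add on 9 = (1001)₂. Start with Q = (5, 14) for the leading 1-bit.
double: tangent at (5, 14): λ = (3·5² + 20)/(2·14) ≡ 8/28. 28⁻¹ ≡ 28 (mod 29), so λ ≡ 8·28 ≡ 21.
  x = λ² - 5 - 5 = 441 - 10 ≡ 25; y = λ·(5 - 25) - 14 ≡ 1. → (25, 1)
double: tangent at (25, 1): λ = (3·25² + 20)/(2·1) ≡ 10/2. 2⁻¹ ≡ 15 (mod 29), so λ ≡ 10·15 ≡ 5.
  x = λ² - 25 - 25 = 25 - 50 ≡ 4; y = λ·(25 - 4) - 1 ≡ 17. → (4, 17)
double: tangent at (4, 17): λ = (3·4² + 20)/(2·17) ≡ 10/5. 5⁻¹ ≡ 6 (mod 29), so λ ≡ 10·6 ≡ 2.
  x = λ² - 4 - 4 = 4 - 8 ≡ 25; y = λ·(4 - 25) - 17 ≡ 28. → (25, 28)
add Q: (25, 28) + (5, 14). λ = (14 - 28)/(5 - 25) ≡ 15/9 mod 29. 9⁻¹ ≡ 13 (mod 29), so λ ≡ 21.
  x = λ² - 25 - 5 = 441 - 30 ≡ 5; y = λ·(25 - 5) - 28 ≡ 15. → (5, 15)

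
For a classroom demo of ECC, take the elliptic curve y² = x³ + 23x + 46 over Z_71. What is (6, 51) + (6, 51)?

(8, 23)

tangent at (6, 51): λ = (3·6² + 23)/(2·51) ≡ 60/31. 31⁻¹ ≡ 55 (mod 71), so λ ≡ 60·55 ≡ 34.
  x = λ² - 6 - 6 = 1156 - 12 ≡ 8; y = λ·(6 - 8) - 51 ≡ 23. → (8, 23)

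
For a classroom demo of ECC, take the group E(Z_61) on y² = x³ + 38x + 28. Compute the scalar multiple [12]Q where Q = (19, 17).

Repeated addition: build up to 12Q.
2Q: tangent at (19, 17): λ = (3·19² + 38)/(2·17) ≡ 23/34. 34⁻¹ ≡ 9 (mod 61), so λ ≡ 23·9 ≡ 24.
  x = λ² - 19 - 19 = 576 - 38 ≡ 50; y = λ·(19 - 50) - 17 ≡ 32. → (50, 32)
3Q: (50, 32) + (19, 17). λ = (17 - 32)/(19 - 50) ≡ 46/30 mod 61. 30⁻¹ ≡ 59 (mod 61) since 30·59 = 1770 ≡ 1, so λ ≡ 30.
  x = λ² - 50 - 19 = 900 - 69 ≡ 38; y = λ·(50 - 38) - 32 ≡ 23. → (38, 23)
4Q: (38, 23) + (19, 17). λ = (17 - 23)/(19 - 38) ≡ 55/42 mod 61. 42⁻¹ ≡ 16 (mod 61) since 42·16 = 672 ≡ 1, so λ ≡ 26.
  x = λ² - 38 - 19 = 676 - 57 ≡ 9; y = λ·(38 - 9) - 23 ≡ 60. → (9, 60)
5Q: (9, 60) + (19, 17). λ = (17 - 60)/(19 - 9) ≡ 18/10 mod 61. 10⁻¹ ≡ 55 (mod 61), so λ ≡ 14.
  x = λ² - 9 - 19 = 196 - 28 ≡ 46; y = λ·(9 - 46) - 60 ≡ 32. → (46, 32)
6Q: (46, 32) + (19, 17). λ = (17 - 32)/(19 - 46) ≡ 46/34 mod 61. 34⁻¹ ≡ 9 (mod 61), so λ ≡ 48.
  x = λ² - 46 - 19 = 2304 - 65 ≡ 43; y = λ·(46 - 43) - 32 ≡ 51. → (43, 51)
7Q: (43, 51) + (19, 17). λ = (17 - 51)/(19 - 43) ≡ 27/37 mod 61. 37⁻¹ ≡ 33 (mod 61), so λ ≡ 37.
  x = λ² - 43 - 19 = 1369 - 62 ≡ 26; y = λ·(43 - 26) - 51 ≡ 29. → (26, 29)
8Q: (26, 29) + (19, 17). λ = (17 - 29)/(19 - 26) ≡ 49/54 mod 61. 54⁻¹ ≡ 26 (mod 61), so λ ≡ 54.
  x = λ² - 26 - 19 = 2916 - 45 ≡ 4; y = λ·(26 - 4) - 29 ≡ 0. → (4, 0)
9Q: (4, 0) + (19, 17). λ = (17 - 0)/(19 - 4) ≡ 17/15 mod 61. 15⁻¹ ≡ 57 (mod 61), so λ ≡ 54.
  x = λ² - 4 - 19 = 2916 - 23 ≡ 26; y = λ·(4 - 26) - 0 ≡ 32. → (26, 32)
10Q: (26, 32) + (19, 17). λ = (17 - 32)/(19 - 26) ≡ 46/54 mod 61. 54⁻¹ ≡ 26 (mod 61) since 54·26 = 1404 ≡ 1, so λ ≡ 37.
  x = λ² - 26 - 19 = 1369 - 45 ≡ 43; y = λ·(26 - 43) - 32 ≡ 10. → (43, 10)
11Q: (43, 10) + (19, 17). λ = (17 - 10)/(19 - 43) ≡ 7/37 mod 61. 37⁻¹ ≡ 33 (mod 61), so λ ≡ 48.
  x = λ² - 43 - 19 = 2304 - 62 ≡ 46; y = λ·(43 - 46) - 10 ≡ 29. → (46, 29)
12Q: (46, 29) + (19, 17). λ = (17 - 29)/(19 - 46) ≡ 49/34 mod 61. 34⁻¹ ≡ 9 (mod 61) since 34·9 = 306 ≡ 1, so λ ≡ 14.
  x = λ² - 46 - 19 = 196 - 65 ≡ 9; y = λ·(46 - 9) - 29 ≡ 1. → (9, 1)

(9, 1)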